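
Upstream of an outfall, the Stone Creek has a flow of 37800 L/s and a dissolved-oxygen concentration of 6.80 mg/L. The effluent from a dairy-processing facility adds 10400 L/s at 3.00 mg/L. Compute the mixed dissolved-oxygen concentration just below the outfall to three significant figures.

5.98 mg/L

Flow-weighted mixing: C = (Q_r C_r + Q_w C_w)/(Q_r + Q_w)
= (37800×6.80 + 10400×3.00)/(37800 + 10400) = 288200/48200 = 5.980 mg/L.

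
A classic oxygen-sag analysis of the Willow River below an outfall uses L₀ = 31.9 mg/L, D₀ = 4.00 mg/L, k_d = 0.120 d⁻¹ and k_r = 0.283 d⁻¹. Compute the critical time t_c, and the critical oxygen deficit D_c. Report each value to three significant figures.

t_c ≈ 4.12 d; D_c ≈ 8.25 mg/L

At the critical point dD/dt = 0, so k_d L₀ e^(−k_d t) = k_r D. Substituting D(t) from the Streeter–Phelps equation and solving for t gives
t_c = ln[(k_r/k_d)(1 − D₀(k_r−k_d)/(k_d L₀))] / (k_r−k_d).
Here k_r−k_d = 0.1630 d⁻¹ and 1 − D₀(k_r−k_d)/(k_d L₀) = 1 − 4.00×0.1630/(0.120×31.9) = 0.8297, so
t_c = ln(2.358 × 0.8297) / 0.1630 = 0.6712 / 0.1630 = 4.118 d.
D_c = (k_d/k_r) L₀ e^(−k_d t_c) = (0.120/0.283) × 31.9 × e^(−0.120×4.118) = 0.4240 × 31.9 × 0.6101 = 8.252 mg/L.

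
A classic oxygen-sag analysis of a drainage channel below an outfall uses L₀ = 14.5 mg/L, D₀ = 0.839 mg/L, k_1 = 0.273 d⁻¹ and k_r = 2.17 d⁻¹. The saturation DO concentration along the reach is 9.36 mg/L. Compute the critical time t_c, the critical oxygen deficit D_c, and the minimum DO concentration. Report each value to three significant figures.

t_c = [1/(k_r−k_1)] ln[(k_r/k_1)(1 − D₀(k_r−k_1)/(k_1 L₀))]
= [1/(2.17−0.273)] ln[(2.17/0.273)(1 − 0.839×1.897/(0.273×14.5))]
= (1/1.897) ln[7.949 × 0.5979] = 0.5271 × ln(4.753) = 0.5271 × 1.559 = 0.8217 d.
L(t_c) = L₀ e^(−k_1 t_c) = 14.5 × 0.7991 = 11.59 mg/L, and at the critical point k_r D_c = k_1 L, so D_c = (0.273/2.17) × 11.59 = 1.458 mg/L.
Minimum DO = C_s − D_c = 9.36 − 1.458 = 7.902 mg/L.

t_c ≈ 0.822 d; D_c ≈ 1.46 mg/L; min DO ≈ 7.90 mg/L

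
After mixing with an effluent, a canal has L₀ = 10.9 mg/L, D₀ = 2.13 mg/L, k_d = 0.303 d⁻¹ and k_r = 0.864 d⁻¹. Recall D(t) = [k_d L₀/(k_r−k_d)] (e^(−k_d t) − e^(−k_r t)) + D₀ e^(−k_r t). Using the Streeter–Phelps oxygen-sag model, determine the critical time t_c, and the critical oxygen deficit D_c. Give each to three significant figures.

t_c = [1/(k_r−k_d)] ln[(k_r/k_d)(1 − D₀(k_r−k_d)/(k_d L₀))]
= [1/(0.864−0.303)] ln[(0.864/0.303)(1 − 2.13×0.5610/(0.303×10.9))]
= (1/0.5610) ln[2.851 × 0.6382] = 1.783 × ln(1.820) = 1.783 × 0.5987 = 1.067 d.
L(t_c) = L₀ e^(−k_d t_c) = 10.9 × 0.7237 = 7.888 mg/L, and at the critical point k_r D_c = k_d L, so D_c = (0.303/0.864) × 7.888 = 2.766 mg/L.

t_c ≈ 1.07 d; D_c ≈ 2.77 mg/L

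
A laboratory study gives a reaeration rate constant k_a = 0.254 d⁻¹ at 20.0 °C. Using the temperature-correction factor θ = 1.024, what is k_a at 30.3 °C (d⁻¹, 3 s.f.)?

k_a(T₂) = k_a(T₁) · θ^(T₂−T₁) = 0.254 × 1.024^(30.3−20.0)
= 0.254 × 1.024^10.3 = 0.254 × 1.277 = 0.3243 d⁻¹.

k_a ≈ 0.324 d⁻¹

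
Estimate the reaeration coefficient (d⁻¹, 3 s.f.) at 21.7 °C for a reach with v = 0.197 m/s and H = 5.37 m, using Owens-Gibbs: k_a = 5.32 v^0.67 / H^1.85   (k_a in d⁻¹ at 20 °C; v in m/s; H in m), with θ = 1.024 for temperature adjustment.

k_a(20) = 5.32 × 0.197^0.67 / 5.37^1.85 = 5.32 × 0.3367 / 22.41 = 0.07994 d⁻¹.
k_a(21.7) = 0.07994 × 1.024^(21.7−20) = 0.07994 × 1.041 = 0.08323 d⁻¹.

k_a ≈ 0.0832 d⁻¹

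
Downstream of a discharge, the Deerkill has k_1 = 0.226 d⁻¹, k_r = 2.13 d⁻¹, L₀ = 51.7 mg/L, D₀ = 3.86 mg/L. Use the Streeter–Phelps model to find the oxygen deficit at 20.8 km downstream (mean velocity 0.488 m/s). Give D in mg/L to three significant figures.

D ≈ 4.69 mg/L

Travel time t = x/v = 20.8 km / (0.488 m/s) = 20800 m / 0.488 m/s = 42620 s = 0.4933 d.
k_1 L₀/(k_r−k_1) = 0.226×51.7/(2.13−0.226) = 11.68/1.904 = 6.137 mg/L.
e^(−k_1 t) = e^(−0.226×0.4933) = 0.8945; e^(−k_r t) = e^(−2.13×0.4933) = 0.3497.
D = 6.137 × (0.8945 − 0.3497) + 3.86 × 0.3497 = 3.343 + 1.350 = 4.693 mg/L.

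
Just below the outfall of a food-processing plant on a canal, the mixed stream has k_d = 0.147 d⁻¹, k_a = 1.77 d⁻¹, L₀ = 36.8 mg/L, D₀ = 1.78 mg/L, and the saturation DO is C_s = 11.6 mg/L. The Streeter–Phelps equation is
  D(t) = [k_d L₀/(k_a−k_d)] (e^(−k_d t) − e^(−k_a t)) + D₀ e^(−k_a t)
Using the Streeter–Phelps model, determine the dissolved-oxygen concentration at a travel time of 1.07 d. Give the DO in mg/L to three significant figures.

DO ≈ 8.99 mg/L

k_d L₀/(k_a−k_d) = 0.147×36.8/(1.77−0.147) = 5.410/1.623 = 3.333 mg/L.
e^(−k_d t) = e^(−0.147×1.070) = 0.8545; e^(−k_a t) = e^(−1.77×1.070) = 0.1505.
D = 3.333 × (0.8545 − 0.1505) + 1.78 × 0.1505 = 2.346 + 0.2679 = 2.614 mg/L.
DO = C_s − D = 11.6 − 2.614 = 8.986 mg/L.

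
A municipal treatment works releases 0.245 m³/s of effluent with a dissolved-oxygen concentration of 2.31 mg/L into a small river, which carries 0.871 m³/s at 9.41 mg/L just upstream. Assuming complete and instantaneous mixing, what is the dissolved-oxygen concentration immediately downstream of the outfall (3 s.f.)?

7.85 mg/L

Flow-weighted mixing: C = (Q_r C_r + Q_w C_w)/(Q_r + Q_w)
= (0.871×9.41 + 0.245×2.31)/(0.871 + 0.245) = 8.762/1.116 = 7.851 mg/L.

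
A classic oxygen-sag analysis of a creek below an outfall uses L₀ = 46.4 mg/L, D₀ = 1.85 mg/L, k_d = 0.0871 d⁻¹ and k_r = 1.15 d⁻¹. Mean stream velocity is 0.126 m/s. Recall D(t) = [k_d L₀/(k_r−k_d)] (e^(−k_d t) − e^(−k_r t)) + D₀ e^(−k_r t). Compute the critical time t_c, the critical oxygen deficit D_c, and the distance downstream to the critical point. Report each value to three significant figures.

With k_r/k_d = 13.20 and 1 − D₀(k_r−k_d)/(k_d L₀) = 0.5134,
t_c = ln(13.20 × 0.5134) / (1.15 − 0.0871) = ln(6.779) / 1.063 = 1.914/1.063 = 1.801 d.
L(t_c) = L₀ e^(−k_d t_c) = 46.4 × 0.8548 = 39.66 mg/L, and at the critical point k_r D_c = k_d L, so D_c = (0.0871/1.15) × 39.66 = 3.004 mg/L.
x_c = v t_c = 0.126 m/s × 1.801 d × 86400 s/d = 19600 m ≈ 19.6 km.

t_c ≈ 1.80 d; D_c ≈ 3.00 mg/L; x_c ≈ 19.6 km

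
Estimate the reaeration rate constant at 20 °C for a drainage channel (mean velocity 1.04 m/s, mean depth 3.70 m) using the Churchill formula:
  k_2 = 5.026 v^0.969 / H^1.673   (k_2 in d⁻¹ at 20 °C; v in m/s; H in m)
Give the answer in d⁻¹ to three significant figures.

k_2 ≈ 0.585 d⁻¹

k_2 = 5.026 × 1.04^0.969 / 3.70^1.673 = 5.026 × 1.039 / 8.925 = 0.5850 d⁻¹.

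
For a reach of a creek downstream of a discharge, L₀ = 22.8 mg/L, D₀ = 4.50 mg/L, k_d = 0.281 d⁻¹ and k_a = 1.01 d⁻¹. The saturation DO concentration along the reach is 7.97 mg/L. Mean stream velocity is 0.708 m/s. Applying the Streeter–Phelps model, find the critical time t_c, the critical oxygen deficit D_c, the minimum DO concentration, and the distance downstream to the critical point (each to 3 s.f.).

t_c ≈ 0.771 d; D_c ≈ 5.11 mg/L; min DO ≈ 2.86 mg/L; x_c ≈ 47.1 km

At the critical point dD/dt = 0, so k_d L₀ e^(−k_d t) = k_a D. Substituting D(t) from the Streeter–Phelps equation and solving for t gives
t_c = ln[(k_a/k_d)(1 − D₀(k_a−k_d)/(k_d L₀))] / (k_a−k_d).
Here k_a−k_d = 0.7290 d⁻¹ and 1 − D₀(k_a−k_d)/(k_d L₀) = 1 − 4.50×0.7290/(0.281×22.8) = 0.4880, so
t_c = ln(3.594 × 0.4880) / 0.7290 = 0.5618 / 0.7290 = 0.7707 d.
L(t_c) = L₀ e^(−k_d t_c) = 22.8 × 0.8053 = 18.36 mg/L, and at the critical point k_a D_c = k_d L, so D_c = (0.281/1.01) × 18.36 = 5.108 mg/L.
Minimum DO = C_s − D_c = 7.97 − 5.108 = 2.862 mg/L.
x_c = v t_c = 0.708 m/s × 0.7707 d × 86400 s/d = 47140 m ≈ 47.1 km.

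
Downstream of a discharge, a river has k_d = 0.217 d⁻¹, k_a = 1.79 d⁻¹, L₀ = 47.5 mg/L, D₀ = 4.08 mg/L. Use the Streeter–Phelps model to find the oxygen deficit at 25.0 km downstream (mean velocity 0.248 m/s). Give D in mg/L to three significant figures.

D ≈ 4.78 mg/L

Travel time t = x/v = 25.0 km / (0.248 m/s) = 25000 m / 0.248 m/s = 100800 s = 1.167 d.
k_d L₀/(k_a−k_d) = 0.217×47.5/(1.79−0.217) = 10.31/1.573 = 6.553 mg/L.
e^(−k_d t) = e^(−0.217×1.167) = 0.7763; e^(−k_a t) = e^(−1.79×1.167) = 0.1239.
D = 6.553 × (0.7763 − 0.1239) + 4.08 × 0.1239 = 4.275 + 0.5054 = 4.781 mg/L.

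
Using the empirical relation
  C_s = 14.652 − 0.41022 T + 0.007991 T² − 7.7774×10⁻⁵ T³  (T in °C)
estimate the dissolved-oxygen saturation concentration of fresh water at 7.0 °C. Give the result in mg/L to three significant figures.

C_s ≈ 12.1 mg/L

C_s = 14.652 − 0.41022×7.0 + 0.007991×7.0² − 7.7774×10⁻⁵×7.0³ = 12.15 mg/L.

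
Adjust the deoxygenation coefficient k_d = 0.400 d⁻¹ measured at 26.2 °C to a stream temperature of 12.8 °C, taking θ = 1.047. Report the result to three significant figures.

k_d(T₂) = k_d(T₁) · θ^(T₂−T₁) = 0.400 × 1.047^(12.8−26.2)
= 0.400 × 1.047^-13.4 = 0.400 × 0.5404 = 0.2162 d⁻¹.

k_d ≈ 0.216 d⁻¹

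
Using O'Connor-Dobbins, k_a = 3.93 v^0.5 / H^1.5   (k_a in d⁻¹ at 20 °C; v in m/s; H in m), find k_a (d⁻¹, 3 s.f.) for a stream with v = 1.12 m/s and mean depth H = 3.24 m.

k_a ≈ 0.713 d⁻¹

k_a = 3.93 × 1.12^0.5 / 3.24^1.5 = 3.93 × 1.058 / 5.832 = 0.7132 d⁻¹.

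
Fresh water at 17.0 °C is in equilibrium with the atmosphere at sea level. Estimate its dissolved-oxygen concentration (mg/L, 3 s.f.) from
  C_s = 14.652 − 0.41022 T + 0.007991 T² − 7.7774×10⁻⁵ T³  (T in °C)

C_s = 14.652 − 0.41022×17.0 + 0.007991×17.0² − 7.7774×10⁻⁵×17.0³ = 9.606 mg/L.

C_s ≈ 9.61 mg/L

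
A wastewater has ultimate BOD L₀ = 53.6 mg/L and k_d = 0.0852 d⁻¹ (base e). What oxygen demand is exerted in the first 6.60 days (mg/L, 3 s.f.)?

y ≈ 23.1 mg/L

y_t = L₀(1 − e^(−k_d t)) = 53.6 × (1 − e^(−0.0852×6.60))
= 53.6 × (1 − 0.5699) = 53.6 × 0.4301 = 23.05 mg/L.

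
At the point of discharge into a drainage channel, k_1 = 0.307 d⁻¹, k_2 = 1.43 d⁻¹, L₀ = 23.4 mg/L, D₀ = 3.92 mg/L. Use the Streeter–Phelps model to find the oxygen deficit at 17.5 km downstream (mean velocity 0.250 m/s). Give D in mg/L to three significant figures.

Travel time t = x/v = 17.5 km / (0.250 m/s) = 17500 m / 0.250 m/s = 70000 s = 0.8102 d.
k_1 L₀/(k_2−k_1) = 0.307×23.4/(1.43−0.307) = 7.184/1.123 = 6.397 mg/L.
e^(−k_1 t) = e^(−0.307×0.8102) = 0.7798; e^(−k_2 t) = e^(−1.43×0.8102) = 0.3139.
D = 6.397 × (0.7798 − 0.3139) + 3.92 × 0.3139 = 2.980 + 1.231 = 4.211 mg/L.

D ≈ 4.21 mg/L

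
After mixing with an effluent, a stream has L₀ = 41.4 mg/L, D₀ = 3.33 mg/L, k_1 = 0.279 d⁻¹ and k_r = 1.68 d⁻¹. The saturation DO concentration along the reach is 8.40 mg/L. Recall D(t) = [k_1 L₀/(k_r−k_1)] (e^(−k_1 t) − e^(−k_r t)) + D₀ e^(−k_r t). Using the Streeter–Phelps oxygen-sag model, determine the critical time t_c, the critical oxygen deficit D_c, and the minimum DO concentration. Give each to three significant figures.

t_c ≈ 0.912 d; D_c ≈ 5.33 mg/L; min DO ≈ 3.07 mg/L

With k_r/k_1 = 6.022 and 1 − D₀(k_r−k_1)/(k_1 L₀) = 0.5961,
t_c = ln(6.022 × 0.5961) / (1.68 − 0.279) = ln(3.589) / 1.401 = 1.278/1.401 = 0.9122 d.
D_c = (k_1/k_r) L₀ e^(−k_1 t_c) = (0.279/1.68) × 41.4 × e^(−0.279×0.9122) = 0.1661 × 41.4 × 0.7753 = 5.330 mg/L.
Minimum DO = C_s − D_c = 8.40 − 5.330 = 3.070 mg/L.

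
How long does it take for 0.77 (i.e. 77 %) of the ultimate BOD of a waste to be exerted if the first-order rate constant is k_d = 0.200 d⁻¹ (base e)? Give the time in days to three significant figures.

t ≈ 7.35 d

y/L₀ = 1 − e^(−k_d t) = 0.77 ⇒ e^(−k_d t) = 0.230
t = −ln(0.230) / 0.200 = 1.470 / 0.200 = 7.348 d.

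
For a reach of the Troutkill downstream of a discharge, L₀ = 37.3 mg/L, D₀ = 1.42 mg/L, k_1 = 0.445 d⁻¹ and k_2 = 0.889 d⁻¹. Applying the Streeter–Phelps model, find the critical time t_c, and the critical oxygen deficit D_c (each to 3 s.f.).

t_c ≈ 1.47 d; D_c ≈ 9.70 mg/L

With k_2/k_1 = 1.998 and 1 − D₀(k_2−k_1)/(k_1 L₀) = 0.9620,
t_c = ln(1.998 × 0.9620) / (0.889 − 0.445) = ln(1.922) / 0.4440 = 0.6533/0.4440 = 1.471 d.
D_c = (k_1/k_2) L₀ e^(−k_1 t_c) = (0.445/0.889) × 37.3 × e^(−0.445×1.471) = 0.5006 × 37.3 × 0.5196 = 9.701 mg/L.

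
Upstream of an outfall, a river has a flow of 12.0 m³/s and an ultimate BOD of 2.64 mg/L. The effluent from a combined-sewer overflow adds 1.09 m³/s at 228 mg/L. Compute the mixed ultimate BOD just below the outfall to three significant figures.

21.4 mg/L

Flow-weighted mixing: C = (Q_r C_r + Q_w C_w)/(Q_r + Q_w)
= (12.0×2.64 + 1.09×228)/(12.0 + 1.09) = 280.2/13.09 = 21.41 mg/L.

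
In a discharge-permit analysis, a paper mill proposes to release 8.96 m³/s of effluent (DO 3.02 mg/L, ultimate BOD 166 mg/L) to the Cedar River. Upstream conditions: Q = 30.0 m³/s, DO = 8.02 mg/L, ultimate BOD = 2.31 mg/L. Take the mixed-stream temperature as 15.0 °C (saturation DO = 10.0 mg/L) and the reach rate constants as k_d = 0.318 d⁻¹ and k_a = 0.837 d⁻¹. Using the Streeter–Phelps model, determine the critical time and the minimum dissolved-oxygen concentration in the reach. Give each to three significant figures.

t_c ≈ 1.60 d; minimum DO ≈ 0.877 mg/L

Mixed DO = (30.0×8.02 + 8.96×3.02)/(30.0+8.96) = 267.7/38.96 = 6.870 mg/L.
Mixed L₀ = (30.0×2.31 + 8.96×166)/(38.96) = 1557/38.96 = 39.96 mg/L.
Initial deficit D₀ = C_s − DO₀ = 10.0 − 6.870 = 3.130 mg/L.
t_c = (1/0.5190) ln[(0.837/0.318)(1 − 3.130×0.5190/(0.318×39.96))] = 1.927 × ln(2.296) = 1.601 d.
D_c = (0.318/0.837) × 39.96 × e^(−0.318×1.601) = 0.3799 × 39.96 × 0.6010 = 9.123 mg/L.
Minimum DO = 10.0 − 9.123 = 0.8767 mg/L.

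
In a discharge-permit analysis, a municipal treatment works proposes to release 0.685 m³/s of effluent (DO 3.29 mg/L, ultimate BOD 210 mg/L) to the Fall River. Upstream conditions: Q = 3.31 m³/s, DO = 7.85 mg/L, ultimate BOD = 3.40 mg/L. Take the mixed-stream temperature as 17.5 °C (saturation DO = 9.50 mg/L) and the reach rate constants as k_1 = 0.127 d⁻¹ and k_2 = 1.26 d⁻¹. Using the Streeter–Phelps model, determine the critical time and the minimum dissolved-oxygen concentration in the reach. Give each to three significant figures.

Mixed DO = (3.31×7.85 + 0.685×3.29)/(3.31+0.685) = 28.24/3.995 = 7.068 mg/L.
Mixed L₀ = (3.31×3.40 + 0.685×210)/(3.995) = 155.1/3.995 = 38.82 mg/L.
Initial deficit D₀ = C_s − DO₀ = 9.50 − 7.068 = 2.432 mg/L.
t_c = (1/1.133) ln[(1.26/0.127)(1 − 2.432×1.133/(0.127×38.82))] = 0.8826 × ln(4.377) = 1.303 d.
D_c = (0.127/1.26) × 38.82 × e^(−0.127×1.303) = 0.1008 × 38.82 × 0.8475 = 3.316 mg/L.
Minimum DO = 9.50 − 3.316 = 6.184 mg/L.

t_c ≈ 1.30 d; minimum DO ≈ 6.18 mg/L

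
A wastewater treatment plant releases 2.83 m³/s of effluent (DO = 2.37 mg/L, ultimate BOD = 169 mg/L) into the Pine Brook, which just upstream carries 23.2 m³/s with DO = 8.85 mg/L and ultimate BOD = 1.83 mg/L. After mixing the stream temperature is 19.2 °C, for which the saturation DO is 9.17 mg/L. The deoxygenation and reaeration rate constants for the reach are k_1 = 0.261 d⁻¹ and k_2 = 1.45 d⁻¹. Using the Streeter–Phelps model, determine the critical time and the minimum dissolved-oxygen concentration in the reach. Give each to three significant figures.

Mixed DO = (23.2×8.85 + 2.83×2.37)/(23.2+2.83) = 212.0/26.03 = 8.145 mg/L.
Mixed L₀ = (23.2×1.83 + 2.83×169)/(26.03) = 520.7/26.03 = 20.00 mg/L.
Initial deficit D₀ = C_s − DO₀ = 9.17 − 8.145 = 1.025 mg/L.
t_c = (1/1.189) ln[(1.45/0.261)(1 − 1.025×1.189/(0.261×20.00))] = 0.8410 × ln(4.259) = 1.219 d.
D_c = (0.261/1.45) × 20.00 × e^(−0.261×1.219) = 0.1800 × 20.00 × 0.7275 = 2.620 mg/L.
Minimum DO = 9.17 − 2.620 = 6.550 mg/L.

t_c ≈ 1.22 d; minimum DO ≈ 6.55 mg/L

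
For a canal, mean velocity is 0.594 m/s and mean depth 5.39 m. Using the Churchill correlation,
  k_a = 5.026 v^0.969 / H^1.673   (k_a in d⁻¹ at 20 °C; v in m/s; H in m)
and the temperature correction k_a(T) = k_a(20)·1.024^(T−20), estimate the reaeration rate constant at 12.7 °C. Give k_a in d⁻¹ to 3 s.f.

k_a ≈ 0.152 d⁻¹

k_a(20) = 5.026 × 0.594^0.969 / 5.39^1.673 = 5.026 × 0.6037 / 16.75 = 0.1812 d⁻¹.
k_a(12.7) = 0.1812 × 1.024^(12.7−20) = 0.1812 × 0.8410 = 0.1524 d⁻¹.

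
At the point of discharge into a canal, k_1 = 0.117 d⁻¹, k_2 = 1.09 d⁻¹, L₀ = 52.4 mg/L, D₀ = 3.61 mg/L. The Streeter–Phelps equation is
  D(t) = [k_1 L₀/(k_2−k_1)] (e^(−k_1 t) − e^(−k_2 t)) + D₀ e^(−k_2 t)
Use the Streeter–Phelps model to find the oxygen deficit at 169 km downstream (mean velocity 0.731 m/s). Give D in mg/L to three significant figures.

Travel time t = x/v = 169 km / (0.731 m/s) = 169000 m / 0.731 m/s = 231200 s = 2.676 d.
k_1 L₀/(k_2−k_1) = 0.117×52.4/(1.09−0.117) = 6.131/0.9730 = 6.301 mg/L.
e^(−k_1 t) = e^(−0.117×2.676) = 0.7312; e^(−k_2 t) = e^(−1.09×2.676) = 0.05412.
D = 6.301 × (0.7312 − 0.05412) + 3.61 × 0.05412 = 4.266 + 0.1954 = 4.462 mg/L.

D ≈ 4.46 mg/L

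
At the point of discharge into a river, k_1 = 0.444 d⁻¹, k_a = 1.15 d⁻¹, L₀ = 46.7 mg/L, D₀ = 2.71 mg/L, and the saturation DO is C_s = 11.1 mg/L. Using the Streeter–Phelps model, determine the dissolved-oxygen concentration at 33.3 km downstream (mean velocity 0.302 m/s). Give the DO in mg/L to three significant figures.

DO ≈ 0.579 mg/L

Travel time t = x/v = 33.3 km / (0.302 m/s) = 33300 m / 0.302 m/s = 110300 s = 1.276 d.
k_1 L₀/(k_a−k_1) = 0.444×46.7/(1.15−0.444) = 20.73/0.7060 = 29.37 mg/L.
e^(−k_1 t) = e^(−0.444×1.276) = 0.5674; e^(−k_a t) = e^(−1.15×1.276) = 0.2305.
D = 29.37 × (0.5674 − 0.2305) + 2.71 × 0.2305 = 9.896 + 0.6246 = 10.52 mg/L.
DO = C_s − D = 11.1 − 10.52 = 0.5791 mg/L.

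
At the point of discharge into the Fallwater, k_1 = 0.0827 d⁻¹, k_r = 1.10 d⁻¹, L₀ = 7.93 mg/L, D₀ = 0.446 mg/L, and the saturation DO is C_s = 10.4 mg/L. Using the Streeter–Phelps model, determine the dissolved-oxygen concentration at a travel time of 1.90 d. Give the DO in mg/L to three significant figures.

k_1 L₀/(k_r−k_1) = 0.0827×7.93/(1.10−0.0827) = 0.6558/1.017 = 0.6447 mg/L.
e^(−k_1 t) = e^(−0.0827×1.900) = 0.8546; e^(−k_r t) = e^(−1.10×1.900) = 0.1237.
D = 0.6447 × (0.8546 − 0.1237) + 0.446 × 0.1237 = 0.4712 + 0.05516 = 0.5263 mg/L.
DO = C_s − D = 10.4 − 0.5263 = 9.874 mg/L.

DO ≈ 9.87 mg/L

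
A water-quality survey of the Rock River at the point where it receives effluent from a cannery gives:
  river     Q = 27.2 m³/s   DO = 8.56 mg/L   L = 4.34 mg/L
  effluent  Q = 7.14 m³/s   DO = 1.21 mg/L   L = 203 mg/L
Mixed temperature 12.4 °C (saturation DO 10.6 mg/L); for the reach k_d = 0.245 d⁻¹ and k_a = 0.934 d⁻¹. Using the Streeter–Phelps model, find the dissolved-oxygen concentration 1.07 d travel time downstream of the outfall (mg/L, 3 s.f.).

DO ≈ 2.77 mg/L

Mixed DO = (27.2×8.56 + 7.14×1.21)/(27.2+7.14) = 241.5/34.34 = 7.032 mg/L.
Mixed L₀ = (27.2×4.34 + 7.14×203)/(34.34) = 1567/34.34 = 45.65 mg/L.
Initial deficit D₀ = C_s − DO₀ = 10.6 − 7.032 = 3.568 mg/L.
D(1.07) = [0.245×45.65/(0.934−0.245)](e^(−0.245×1.07) − e^(−0.934×1.07)) + 3.568 e^(−0.934×1.07)
= 16.23 × (0.7694 − 0.3681) + 3.568 × 0.3681 = 7.827 mg/L.
DO = 10.6 − 7.827 = 2.773 mg/L.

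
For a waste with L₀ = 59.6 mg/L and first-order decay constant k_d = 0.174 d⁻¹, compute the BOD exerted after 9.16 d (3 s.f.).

y ≈ 47.5 mg/L

y_t = L₀(1 − e^(−k_d t)) = 59.6 × (1 − e^(−0.174×9.16))
= 59.6 × (1 − 0.2031) = 59.6 × 0.7969 = 47.49 mg/L.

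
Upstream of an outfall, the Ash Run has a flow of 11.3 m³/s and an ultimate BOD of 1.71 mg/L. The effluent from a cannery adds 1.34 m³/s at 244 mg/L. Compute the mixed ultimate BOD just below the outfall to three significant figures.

Flow-weighted mixing: C = (Q_r C_r + Q_w C_w)/(Q_r + Q_w)
= (11.3×1.71 + 1.34×244)/(11.3 + 1.34) = 346.3/12.64 = 27.40 mg/L.

27.4 mg/L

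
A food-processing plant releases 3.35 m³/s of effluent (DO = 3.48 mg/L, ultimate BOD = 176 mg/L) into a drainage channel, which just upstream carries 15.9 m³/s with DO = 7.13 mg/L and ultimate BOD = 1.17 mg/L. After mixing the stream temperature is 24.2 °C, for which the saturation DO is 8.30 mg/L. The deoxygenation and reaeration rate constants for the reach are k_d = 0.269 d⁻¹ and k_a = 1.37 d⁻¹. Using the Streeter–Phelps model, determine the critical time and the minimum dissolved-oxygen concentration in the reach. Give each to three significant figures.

t_c ≈ 1.24 d; minimum DO ≈ 3.85 mg/L

Mixed DO = (15.9×7.13 + 3.35×3.48)/(15.9+3.35) = 125.0/19.25 = 6.495 mg/L.
Mixed L₀ = (15.9×1.17 + 3.35×176)/(19.25) = 608.2/19.25 = 31.59 mg/L.
Initial deficit D₀ = C_s − DO₀ = 8.30 − 6.495 = 1.805 mg/L.
t_c = (1/1.101) ln[(1.37/0.269)(1 − 1.805×1.101/(0.269×31.59))] = 0.9083 × ln(3.902) = 1.237 d.
D_c = (0.269/1.37) × 31.59 × e^(−0.269×1.237) = 0.1964 × 31.59 × 0.7170 = 4.448 mg/L.
Minimum DO = 8.30 − 4.448 = 3.852 mg/L.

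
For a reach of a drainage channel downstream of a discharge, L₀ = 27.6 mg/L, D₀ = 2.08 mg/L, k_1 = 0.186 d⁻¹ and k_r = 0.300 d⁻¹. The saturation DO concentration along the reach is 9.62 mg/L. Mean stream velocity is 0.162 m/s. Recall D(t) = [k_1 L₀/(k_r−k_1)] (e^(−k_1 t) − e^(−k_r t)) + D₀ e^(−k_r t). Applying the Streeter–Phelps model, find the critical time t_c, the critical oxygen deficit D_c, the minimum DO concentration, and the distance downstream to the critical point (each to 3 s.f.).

With k_r/k_1 = 1.613 and 1 − D₀(k_r−k_1)/(k_1 L₀) = 0.9538,
t_c = ln(1.613 × 0.9538) / (0.300 − 0.186) = ln(1.538) / 0.1140 = 0.4307/0.1140 = 3.778 d.
D_c = (k_1/k_r) L₀ e^(−k_1 t_c) = (0.186/0.300) × 27.6 × e^(−0.186×3.778) = 0.6200 × 27.6 × 0.4952 = 8.474 mg/L.
Minimum DO = C_s − D_c = 9.62 − 8.474 = 1.146 mg/L.
x_c = v t_c = 0.162 m/s × 3.778 d × 86400 s/d = 52890 m ≈ 52.9 km.

t_c ≈ 3.78 d; D_c ≈ 8.47 mg/L; min DO ≈ 1.15 mg/L; x_c ≈ 52.9 km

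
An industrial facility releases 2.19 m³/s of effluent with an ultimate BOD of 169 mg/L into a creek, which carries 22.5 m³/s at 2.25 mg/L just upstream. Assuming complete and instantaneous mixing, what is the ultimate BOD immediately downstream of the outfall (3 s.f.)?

17.0 mg/L

Flow-weighted mixing: C = (Q_r C_r + Q_w C_w)/(Q_r + Q_w)
= (22.5×2.25 + 2.19×169)/(22.5 + 2.19) = 420.7/24.69 = 17.04 mg/L.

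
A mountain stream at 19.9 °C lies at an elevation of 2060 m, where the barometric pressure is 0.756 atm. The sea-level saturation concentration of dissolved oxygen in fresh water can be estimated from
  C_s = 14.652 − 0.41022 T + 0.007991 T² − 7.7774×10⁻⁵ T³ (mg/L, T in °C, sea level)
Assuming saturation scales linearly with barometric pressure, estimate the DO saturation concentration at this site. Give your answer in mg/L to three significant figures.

At sea level: C_s = 14.652 − 0.41022×19.9 + 0.007991×19.9² − 7.7774×10⁻⁵×19.9³ = 9.040 mg/L.
Pressure correction: C_s' = 9.040 × 0.756 = 6.834 mg/L.

C_s ≈ 6.83 mg/L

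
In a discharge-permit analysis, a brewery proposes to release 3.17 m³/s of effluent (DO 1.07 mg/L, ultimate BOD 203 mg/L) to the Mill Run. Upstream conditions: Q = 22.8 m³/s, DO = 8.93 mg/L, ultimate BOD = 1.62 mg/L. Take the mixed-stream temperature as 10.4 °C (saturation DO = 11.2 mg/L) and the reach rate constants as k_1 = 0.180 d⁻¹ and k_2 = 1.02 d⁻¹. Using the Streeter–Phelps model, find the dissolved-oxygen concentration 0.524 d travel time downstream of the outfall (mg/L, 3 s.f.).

DO ≈ 7.49 mg/L

Mixed DO = (22.8×8.93 + 3.17×1.07)/(22.8+3.17) = 207.0/25.97 = 7.971 mg/L.
Mixed L₀ = (22.8×1.62 + 3.17×203)/(25.97) = 680.4/25.97 = 26.20 mg/L.
Initial deficit D₀ = C_s − DO₀ = 11.2 − 7.971 = 3.229 mg/L.
D(0.524) = [0.180×26.20/(1.02−0.180)](e^(−0.180×0.524) − e^(−1.02×0.524)) + 3.229 e^(−1.02×0.524)
= 5.615 × (0.9100 − 0.5860) + 3.229 × 0.5860 = 3.712 mg/L.
DO = 11.2 − 3.712 = 7.488 mg/L.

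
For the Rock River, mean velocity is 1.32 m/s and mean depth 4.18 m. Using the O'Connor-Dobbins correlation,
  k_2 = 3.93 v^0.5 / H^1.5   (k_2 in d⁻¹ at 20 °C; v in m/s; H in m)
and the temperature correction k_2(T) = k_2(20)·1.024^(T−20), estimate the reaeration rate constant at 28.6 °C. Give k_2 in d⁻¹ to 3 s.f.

k_2(20) = 3.93 × 1.32^0.5 / 4.18^1.5 = 3.93 × 1.149 / 8.546 = 0.5283 d⁻¹.
k_2(28.6) = 0.5283 × 1.024^(28.6−20) = 0.5283 × 1.226 = 0.6479 d⁻¹.

k_2 ≈ 0.648 d⁻¹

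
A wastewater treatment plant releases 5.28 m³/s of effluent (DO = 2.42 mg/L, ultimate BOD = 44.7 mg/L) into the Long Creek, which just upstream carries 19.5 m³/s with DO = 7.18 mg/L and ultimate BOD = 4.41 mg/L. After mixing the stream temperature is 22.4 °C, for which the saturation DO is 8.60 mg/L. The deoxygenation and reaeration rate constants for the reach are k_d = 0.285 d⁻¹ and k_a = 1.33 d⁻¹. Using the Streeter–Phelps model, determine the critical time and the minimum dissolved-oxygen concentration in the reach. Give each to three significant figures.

t_c ≈ 0.363 d; minimum DO ≈ 6.09 mg/L

Mixed DO = (19.5×7.18 + 5.28×2.42)/(19.5+5.28) = 152.8/24.78 = 6.166 mg/L.
Mixed L₀ = (19.5×4.41 + 5.28×44.7)/(24.78) = 322.0/24.78 = 12.99 mg/L.
Initial deficit D₀ = C_s − DO₀ = 8.60 − 6.166 = 2.434 mg/L.
t_c = (1/1.045) ln[(1.33/0.285)(1 − 2.434×1.045/(0.285×12.99))] = 0.9569 × ln(1.461) = 0.3630 d.
D_c = (0.285/1.33) × 12.99 × e^(−0.285×0.3630) = 0.2143 × 12.99 × 0.9017 = 2.511 mg/L.
Minimum DO = 8.60 − 2.511 = 6.089 mg/L.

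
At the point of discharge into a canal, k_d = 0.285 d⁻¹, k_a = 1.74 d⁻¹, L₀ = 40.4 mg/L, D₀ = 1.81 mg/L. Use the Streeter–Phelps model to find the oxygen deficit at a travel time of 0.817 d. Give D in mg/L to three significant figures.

k_d L₀/(k_a−k_d) = 0.285×40.4/(1.74−0.285) = 11.51/1.455 = 7.913 mg/L.
e^(−k_d t) = e^(−0.285×0.8170) = 0.7923; e^(−k_a t) = e^(−1.74×0.8170) = 0.2413.
D = 7.913 × (0.7923 − 0.2413) + 1.81 × 0.2413 = 4.360 + 0.4368 = 4.797 mg/L.

D ≈ 4.80 mg/L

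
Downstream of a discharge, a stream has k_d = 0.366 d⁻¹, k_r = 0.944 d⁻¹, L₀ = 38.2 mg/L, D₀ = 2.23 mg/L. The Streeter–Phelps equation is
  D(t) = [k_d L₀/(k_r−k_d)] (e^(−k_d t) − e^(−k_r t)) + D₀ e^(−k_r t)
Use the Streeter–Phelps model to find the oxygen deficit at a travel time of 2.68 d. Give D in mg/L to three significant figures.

D ≈ 7.32 mg/L

k_d L₀/(k_r−k_d) = 0.366×38.2/(0.944−0.366) = 13.98/0.5780 = 24.19 mg/L.
e^(−k_d t) = e^(−0.366×2.680) = 0.3750; e^(−k_r t) = e^(−0.944×2.680) = 0.07967.
D = 24.19 × (0.3750 − 0.07967) + 2.23 × 0.07967 = 7.143 + 0.1777 = 7.321 mg/L.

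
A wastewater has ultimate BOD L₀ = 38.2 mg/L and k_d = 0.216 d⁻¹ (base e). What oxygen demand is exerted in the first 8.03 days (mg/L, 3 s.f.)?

y ≈ 31.5 mg/L

y_t = L₀(1 − e^(−k_d t)) = 38.2 × (1 − e^(−0.216×8.03))
= 38.2 × (1 − 0.1765) = 38.2 × 0.8235 = 31.46 mg/L.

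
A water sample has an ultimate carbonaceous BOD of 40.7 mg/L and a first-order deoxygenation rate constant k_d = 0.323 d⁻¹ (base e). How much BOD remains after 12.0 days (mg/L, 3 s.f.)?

L_t = L₀ e^(−k_d t) = 40.7 × e^(−0.323×12.0) = 40.7 × 0.02073 = 0.8439 mg/L.

L ≈ 0.844 mg/L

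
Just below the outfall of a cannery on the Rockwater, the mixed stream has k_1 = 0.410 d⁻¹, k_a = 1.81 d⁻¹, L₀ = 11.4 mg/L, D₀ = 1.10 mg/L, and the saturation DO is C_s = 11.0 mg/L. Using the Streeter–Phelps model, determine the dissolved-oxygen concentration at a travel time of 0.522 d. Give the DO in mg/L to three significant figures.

DO ≈ 9.17 mg/L

k_1 L₀/(k_a−k_1) = 0.410×11.4/(1.81−0.410) = 4.674/1.400 = 3.339 mg/L.
e^(−k_1 t) = e^(−0.410×0.5220) = 0.8073; e^(−k_a t) = e^(−1.81×0.5220) = 0.3887.
D = 3.339 × (0.8073 − 0.3887) + 1.10 × 0.3887 = 1.397 + 0.4276 = 1.825 mg/L.
DO = C_s − D = 11.0 − 1.825 = 9.175 mg/L.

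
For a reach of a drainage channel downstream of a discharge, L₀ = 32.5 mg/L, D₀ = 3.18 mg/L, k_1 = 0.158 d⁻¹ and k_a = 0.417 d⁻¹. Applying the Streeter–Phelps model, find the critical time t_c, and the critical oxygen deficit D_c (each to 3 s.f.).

t_c ≈ 3.07 d; D_c ≈ 7.58 mg/L

t_c = [1/(k_a−k_1)] ln[(k_a/k_1)(1 − D₀(k_a−k_1)/(k_1 L₀))]
= [1/(0.417−0.158)] ln[(0.417/0.158)(1 − 3.18×0.2590/(0.158×32.5))]
= (1/0.2590) ln[2.639 × 0.8396] = 3.861 × ln(2.216) = 3.861 × 0.7957 = 3.072 d.
D_c = (k_1/k_a) L₀ e^(−k_1 t_c) = (0.158/0.417) × 32.5 × e^(−0.158×3.072) = 0.3789 × 32.5 × 0.6155 = 7.579 mg/L.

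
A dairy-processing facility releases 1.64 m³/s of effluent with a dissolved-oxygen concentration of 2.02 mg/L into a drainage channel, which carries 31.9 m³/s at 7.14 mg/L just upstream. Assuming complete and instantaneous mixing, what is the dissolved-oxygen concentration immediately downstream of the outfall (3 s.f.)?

6.89 mg/L

Flow-weighted mixing: C = (Q_r C_r + Q_w C_w)/(Q_r + Q_w)
= (31.9×7.14 + 1.64×2.02)/(31.9 + 1.64) = 231.1/33.54 = 6.890 mg/L.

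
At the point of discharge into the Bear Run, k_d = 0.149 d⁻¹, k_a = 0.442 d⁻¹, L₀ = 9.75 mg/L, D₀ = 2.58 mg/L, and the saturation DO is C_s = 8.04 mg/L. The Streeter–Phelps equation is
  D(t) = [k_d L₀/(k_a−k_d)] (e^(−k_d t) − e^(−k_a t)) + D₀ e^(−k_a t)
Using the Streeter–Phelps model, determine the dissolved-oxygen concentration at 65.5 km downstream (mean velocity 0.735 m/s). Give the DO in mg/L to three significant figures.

DO ≈ 5.30 mg/L

Travel time t = x/v = 65.5 km / (0.735 m/s) = 65500 m / 0.735 m/s = 89120 s = 1.031 d.
k_d L₀/(k_a−k_d) = 0.149×9.75/(0.442−0.149) = 1.453/0.2930 = 4.958 mg/L.
e^(−k_d t) = e^(−0.149×1.031) = 0.8575; e^(−k_a t) = e^(−0.442×1.031) = 0.6339.
D = 4.958 × (0.8575 − 0.6339) + 2.58 × 0.6339 = 1.109 + 1.635 = 2.744 mg/L.
DO = C_s − D = 8.04 − 2.744 = 5.296 mg/L.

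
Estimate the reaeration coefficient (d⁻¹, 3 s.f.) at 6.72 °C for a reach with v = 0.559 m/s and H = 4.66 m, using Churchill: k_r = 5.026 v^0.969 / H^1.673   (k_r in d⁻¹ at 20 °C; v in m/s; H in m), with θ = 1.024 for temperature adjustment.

k_r ≈ 0.159 d⁻¹

k_r(20) = 5.026 × 0.559^0.969 / 4.66^1.673 = 5.026 × 0.5692 / 13.13 = 0.2179 d⁻¹.
k_r(6.72) = 0.2179 × 1.024^(6.72−20) = 0.2179 × 0.7298 = 0.1590 d⁻¹.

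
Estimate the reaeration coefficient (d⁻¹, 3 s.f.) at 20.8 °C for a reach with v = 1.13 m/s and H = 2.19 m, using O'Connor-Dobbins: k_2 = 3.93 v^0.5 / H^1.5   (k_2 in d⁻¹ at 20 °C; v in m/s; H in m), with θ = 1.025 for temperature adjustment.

k_2(20) = 3.93 × 1.13^0.5 / 2.19^1.5 = 3.93 × 1.063 / 3.241 = 1.289 d⁻¹.
k_2(20.8) = 1.289 × 1.025^(20.8−20) = 1.289 × 1.020 = 1.315 d⁻¹.

k_2 ≈ 1.31 d⁻¹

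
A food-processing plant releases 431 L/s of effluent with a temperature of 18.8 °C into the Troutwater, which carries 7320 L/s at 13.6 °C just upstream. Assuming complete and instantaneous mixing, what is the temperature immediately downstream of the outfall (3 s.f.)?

13.9 °C

Flow-weighted mixing: C = (Q_r C_r + Q_w C_w)/(Q_r + Q_w)
= (7320×13.6 + 431×18.8)/(7320 + 431) = 107700/7751 = 13.89 °C.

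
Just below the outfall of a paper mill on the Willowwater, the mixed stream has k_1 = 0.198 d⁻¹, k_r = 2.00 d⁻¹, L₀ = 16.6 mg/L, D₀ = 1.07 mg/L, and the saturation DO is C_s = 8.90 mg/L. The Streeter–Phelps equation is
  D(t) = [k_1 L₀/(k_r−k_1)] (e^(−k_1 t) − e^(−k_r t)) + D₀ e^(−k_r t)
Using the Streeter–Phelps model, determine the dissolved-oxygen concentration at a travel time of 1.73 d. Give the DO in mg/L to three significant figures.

k_1 L₀/(k_r−k_1) = 0.198×16.6/(2.00−0.198) = 3.287/1.802 = 1.824 mg/L.
e^(−k_1 t) = e^(−0.198×1.730) = 0.7100; e^(−k_r t) = e^(−2.00×1.730) = 0.03143.
D = 1.824 × (0.7100 − 0.03143) + 1.07 × 0.03143 = 1.238 + 0.03363 = 1.271 mg/L.
DO = C_s − D = 8.90 − 1.271 = 7.629 mg/L.

DO ≈ 7.63 mg/L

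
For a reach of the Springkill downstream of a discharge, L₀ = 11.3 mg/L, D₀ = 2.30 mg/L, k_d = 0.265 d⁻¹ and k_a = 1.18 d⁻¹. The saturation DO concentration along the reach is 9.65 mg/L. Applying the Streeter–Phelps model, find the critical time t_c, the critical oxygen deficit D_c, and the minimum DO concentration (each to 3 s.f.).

t_c ≈ 0.306 d; D_c ≈ 2.34 mg/L; min DO ≈ 7.31 mg/L

t_c = [1/(k_a−k_d)] ln[(k_a/k_d)(1 − D₀(k_a−k_d)/(k_d L₀))]
= [1/(1.18−0.265)] ln[(1.18/0.265)(1 − 2.30×0.9150/(0.265×11.3))]
= (1/0.9150) ln[4.453 × 0.2972] = 1.093 × ln(1.323) = 1.093 × 0.2802 = 0.3063 d.
D_c = (k_d/k_a) L₀ e^(−k_d t_c) = (0.265/1.18) × 11.3 × e^(−0.265×0.3063) = 0.2246 × 11.3 × 0.9220 = 2.340 mg/L.
Minimum DO = C_s − D_c = 9.65 − 2.340 = 7.310 mg/L.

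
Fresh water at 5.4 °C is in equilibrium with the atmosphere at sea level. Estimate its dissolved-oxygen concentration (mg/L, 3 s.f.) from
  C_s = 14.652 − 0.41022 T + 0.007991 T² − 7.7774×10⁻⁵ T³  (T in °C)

C_s = 14.652 − 0.41022×5.4 + 0.007991×5.4² − 7.7774×10⁻⁵×5.4³ = 12.66 mg/L.

C_s ≈ 12.7 mg/L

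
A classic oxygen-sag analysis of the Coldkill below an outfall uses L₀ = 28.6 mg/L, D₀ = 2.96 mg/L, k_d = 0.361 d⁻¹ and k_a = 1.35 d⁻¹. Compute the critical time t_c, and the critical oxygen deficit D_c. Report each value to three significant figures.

t_c ≈ 0.997 d; D_c ≈ 5.34 mg/L

t_c = [1/(k_a−k_d)] ln[(k_a/k_d)(1 − D₀(k_a−k_d)/(k_d L₀))]
= [1/(1.35−0.361)] ln[(1.35/0.361)(1 − 2.96×0.9890/(0.361×28.6))]
= (1/0.9890) ln[3.740 × 0.7165] = 1.011 × ln(2.679) = 1.011 × 0.9855 = 0.9965 d.
L(t_c) = L₀ e^(−k_d t_c) = 28.6 × 0.6979 = 19.96 mg/L, and at the critical point k_a D_c = k_d L, so D_c = (0.361/1.35) × 19.96 = 5.337 mg/L.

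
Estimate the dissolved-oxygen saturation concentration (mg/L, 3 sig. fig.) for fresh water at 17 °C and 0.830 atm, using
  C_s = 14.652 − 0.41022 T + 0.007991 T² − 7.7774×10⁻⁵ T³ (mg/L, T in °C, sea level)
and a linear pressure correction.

At sea level: C_s = 14.652 − 0.41022×17 + 0.007991×17² − 7.7774×10⁻⁵×17³ = 9.606 mg/L.
Pressure correction: C_s' = 9.606 × 0.830 = 7.973 mg/L.

C_s ≈ 7.97 mg/L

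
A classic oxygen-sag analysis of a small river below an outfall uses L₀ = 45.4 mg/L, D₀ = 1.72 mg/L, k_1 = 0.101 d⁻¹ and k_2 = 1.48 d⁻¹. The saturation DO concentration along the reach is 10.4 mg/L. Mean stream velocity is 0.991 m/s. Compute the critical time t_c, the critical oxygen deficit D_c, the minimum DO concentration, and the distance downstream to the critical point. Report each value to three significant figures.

At the critical point dD/dt = 0, so k_1 L₀ e^(−k_1 t) = k_2 D. Substituting D(t) from the Streeter–Phelps equation and solving for t gives
t_c = ln[(k_2/k_1)(1 − D₀(k_2−k_1)/(k_1 L₀))] / (k_2−k_1).
Here k_2−k_1 = 1.379 d⁻¹ and 1 − D₀(k_2−k_1)/(k_1 L₀) = 1 − 1.72×1.379/(0.101×45.4) = 0.4827, so
t_c = ln(14.65 × 0.4827) / 1.379 = 1.956 / 1.379 = 1.419 d.
D_c = (k_1/k_2) L₀ e^(−k_1 t_c) = (0.101/1.48) × 45.4 × e^(−0.101×1.419) = 0.06824 × 45.4 × 0.8665 = 2.685 mg/L.
Minimum DO = C_s − D_c = 10.4 − 2.685 = 7.715 mg/L.
x_c = v t_c = 0.991 m/s × 1.419 d × 86400 s/d = 121500 m ≈ 121 km.

t_c ≈ 1.42 d; D_c ≈ 2.68 mg/L; min DO ≈ 7.72 mg/L; x_c ≈ 121 km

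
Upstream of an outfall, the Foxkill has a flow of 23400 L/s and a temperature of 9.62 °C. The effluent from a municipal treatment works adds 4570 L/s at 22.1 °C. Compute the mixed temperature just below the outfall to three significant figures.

Flow-weighted mixing: C = (Q_r C_r + Q_w C_w)/(Q_r + Q_w)
= (23400×9.62 + 4570×22.1)/(23400 + 4570) = 326100/27970 = 11.66 °C.

11.7 °C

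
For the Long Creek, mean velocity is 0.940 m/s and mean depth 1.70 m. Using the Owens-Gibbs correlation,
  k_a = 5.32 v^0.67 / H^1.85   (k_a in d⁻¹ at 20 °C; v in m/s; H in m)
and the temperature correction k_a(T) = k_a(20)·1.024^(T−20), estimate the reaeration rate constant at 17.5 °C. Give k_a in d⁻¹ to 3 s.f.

k_a(20) = 5.32 × 0.940^0.67 / 1.70^1.85 = 5.32 × 0.9594 / 2.669 = 1.912 d⁻¹.
k_a(17.5) = 1.912 × 1.024^(17.5−20) = 1.912 × 0.9424 = 1.802 d⁻¹.

k_a ≈ 1.80 d⁻¹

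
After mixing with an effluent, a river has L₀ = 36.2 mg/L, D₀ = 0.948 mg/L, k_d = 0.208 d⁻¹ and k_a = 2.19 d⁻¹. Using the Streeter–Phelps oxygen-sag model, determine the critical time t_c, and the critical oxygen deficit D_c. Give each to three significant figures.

t_c ≈ 1.04 d; D_c ≈ 2.77 mg/L

t_c = [1/(k_a−k_d)] ln[(k_a/k_d)(1 − D₀(k_a−k_d)/(k_d L₀))]
= [1/(2.19−0.208)] ln[(2.19/0.208)(1 − 0.948×1.982/(0.208×36.2))]
= (1/1.982) ln[10.53 × 0.7505] = 0.5045 × ln(7.901) = 0.5045 × 2.067 = 1.043 d.
L(t_c) = L₀ e^(−k_d t_c) = 36.2 × 0.8050 = 29.14 mg/L, and at the critical point k_a D_c = k_d L, so D_c = (0.208/2.19) × 29.14 = 2.768 mg/L.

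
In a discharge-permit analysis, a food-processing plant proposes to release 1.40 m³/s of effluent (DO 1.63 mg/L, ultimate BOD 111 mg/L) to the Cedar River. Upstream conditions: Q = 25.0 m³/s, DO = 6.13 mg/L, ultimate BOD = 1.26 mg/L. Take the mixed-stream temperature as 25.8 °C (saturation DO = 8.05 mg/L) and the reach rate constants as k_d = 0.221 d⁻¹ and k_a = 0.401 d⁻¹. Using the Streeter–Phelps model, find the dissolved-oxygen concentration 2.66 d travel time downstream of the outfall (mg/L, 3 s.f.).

Mixed DO = (25.0×6.13 + 1.40×1.63)/(25.0+1.40) = 155.5/26.40 = 5.891 mg/L.
Mixed L₀ = (25.0×1.26 + 1.40×111)/(26.40) = 186.9/26.40 = 7.080 mg/L.
Initial deficit D₀ = C_s − DO₀ = 8.05 − 5.891 = 2.159 mg/L.
D(2.66) = [0.221×7.080/(0.401−0.221)](e^(−0.221×2.66) − e^(−0.401×2.66)) + 2.159 e^(−0.401×2.66)
= 8.692 × (0.5555 − 0.3442) + 2.159 × 0.3442 = 2.580 mg/L.
DO = 8.05 − 2.580 = 5.470 mg/L.

DO ≈ 5.47 mg/L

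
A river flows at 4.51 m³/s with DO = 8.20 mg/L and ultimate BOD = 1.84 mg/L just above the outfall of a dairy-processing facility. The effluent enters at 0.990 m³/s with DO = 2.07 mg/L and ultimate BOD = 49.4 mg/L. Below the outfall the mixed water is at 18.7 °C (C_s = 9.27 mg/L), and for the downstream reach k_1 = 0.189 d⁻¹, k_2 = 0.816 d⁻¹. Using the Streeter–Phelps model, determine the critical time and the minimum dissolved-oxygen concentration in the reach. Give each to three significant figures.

t_c ≈ 0.448 d; minimum DO ≈ 7.06 mg/L

Mixed DO = (4.51×8.20 + 0.990×2.07)/(4.51+0.990) = 39.03/5.500 = 7.097 mg/L.
Mixed L₀ = (4.51×1.84 + 0.990×49.4)/(5.500) = 57.20/5.500 = 10.40 mg/L.
Initial deficit D₀ = C_s − DO₀ = 9.27 − 7.097 = 2.173 mg/L.
t_c = (1/0.6270) ln[(0.816/0.189)(1 − 2.173×0.6270/(0.189×10.40))] = 1.595 × ln(1.324) = 0.4482 d.
D_c = (0.189/0.816) × 10.40 × e^(−0.189×0.4482) = 0.2316 × 10.40 × 0.9188 = 2.213 mg/L.
Minimum DO = 9.27 − 2.213 = 7.057 mg/L.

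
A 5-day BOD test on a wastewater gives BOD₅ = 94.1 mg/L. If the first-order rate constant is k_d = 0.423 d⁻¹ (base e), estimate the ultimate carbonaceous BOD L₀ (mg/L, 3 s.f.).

BOD₅ = L₀(1 − e^(−5k_d)) ⇒ L₀ = BOD₅ / (1 − e^(−5×0.423))
= 94.1 / (1 − 0.1206) = 94.1 / 0.8794 = 107.0 mg/L.

L₀ ≈ 107 mg/L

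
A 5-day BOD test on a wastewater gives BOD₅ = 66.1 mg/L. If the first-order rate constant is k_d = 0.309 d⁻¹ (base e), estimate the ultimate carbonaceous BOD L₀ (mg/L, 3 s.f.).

BOD₅ = L₀(1 − e^(−5k_d)) ⇒ L₀ = BOD₅ / (1 − e^(−5×0.309))
= 66.1 / (1 − 0.2133) = 66.1 / 0.7867 = 84.02 mg/L.

L₀ ≈ 84.0 mg/L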